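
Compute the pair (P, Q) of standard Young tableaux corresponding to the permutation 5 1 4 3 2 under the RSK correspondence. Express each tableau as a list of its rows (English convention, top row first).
Insert each entry of the permutation into P by Schensted row insertion, recording in Q the position of each new cell.

After inserting 5: P = [[5]].
After inserting 1: P = [[1], [5]].
After inserting 4: P = [[1, 4], [5]].
After inserting 3: P = [[1, 3], [4], [5]].
After inserting 2: P = [[1, 2], [3], [4], [5]].

So P = [[1, 2], [3], [4], [5]], Q = [[1, 3], [2], [4], [5]].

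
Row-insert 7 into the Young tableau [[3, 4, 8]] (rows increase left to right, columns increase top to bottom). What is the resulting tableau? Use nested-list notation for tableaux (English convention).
In row 1, 7 replaces 8 (the leftmost entry greater than 7); 8 is bumped to row 2. 8 starts a new row 2. The new tableau is [[3, 4, 7], [8]].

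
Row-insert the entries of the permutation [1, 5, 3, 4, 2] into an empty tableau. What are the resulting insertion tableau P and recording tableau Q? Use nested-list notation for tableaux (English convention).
P = [[1, 2, 4], [3], [5]], Q = [[1, 2, 4], [3], [5]]

Insert each entry of the permutation into P by Schensted row insertion, recording in Q the position of each new cell.

Insert 1: appended to row 1. P = [[1]].
Insert 5: appended to row 1. P = [[1, 5]].
Insert 3: 3 bumps 5 from row 1; 5 starts row 2. P = [[1, 3], [5]].
Insert 4: appended to row 1. P = [[1, 3, 4], [5]].
Insert 2: 2 bumps 3 from row 1; 3 bumps 5 from row 2; 5 starts row 3. P = [[1, 2, 4], [3], [5]].

So P = [[1, 2, 4], [3], [5]], Q = [[1, 2, 4], [3], [5]].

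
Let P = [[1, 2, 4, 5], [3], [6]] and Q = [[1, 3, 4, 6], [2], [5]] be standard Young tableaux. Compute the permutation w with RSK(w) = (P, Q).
Reverse the RSK construction: for i from n down to 1, find the cell of Q containing i, remove the entry at that cell from P, and reverse-bump it up through P; the value ejected from row 1 is w(i).

Step i=6: Q has 6 at row 1, column 4; remove that cell from P, ejecting 5. So w(6) = 5. P is now [[1, 2, 4], [3], [6]].
Step i=5: Q has 5 at row 3, column 1; remove 6 from row 3 of P and reverse-bump: 6 enters row 2 and ejects 3; 3 enters row 1 and ejects 2. So w(5) = 2. P is now [[1, 3, 4], [6]].
Step i=4: Q has 4 at row 1, column 3; remove that cell from P, ejecting 4. So w(4) = 4. P is now [[1, 3], [6]].
Step i=3: Q has 3 at row 1, column 2; remove that cell from P, ejecting 3. So w(3) = 3. P is now [[1], [6]].
Step i=2: Q has 2 at row 2, column 1; remove 6 from row 2 of P and reverse-bump: 6 enters row 1 and ejects 1. So w(2) = 1. P is now [[6]].
Step i=1: Q has 1 at row 1, column 1; remove that cell from P, ejecting 6. So w(1) = 6. P is now [].

So w = 6 1 3 4 2 5.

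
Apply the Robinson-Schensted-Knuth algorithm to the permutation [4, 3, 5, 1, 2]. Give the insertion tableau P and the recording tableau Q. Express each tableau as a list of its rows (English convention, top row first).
Insert each entry of the permutation into P by Schensted row insertion, recording in Q the position of each new cell.

After inserting 4: P = [[4]].
After inserting 3: P = [[3], [4]].
After inserting 5: P = [[3, 5], [4]].
After inserting 1: P = [[1, 5], [3], [4]].
After inserting 2: P = [[1, 2], [3, 5], [4]].

So P = [[1, 2], [3, 5], [4]], Q = [[1, 3], [2, 5], [4]].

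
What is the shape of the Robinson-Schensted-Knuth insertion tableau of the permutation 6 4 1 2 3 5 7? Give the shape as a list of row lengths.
Row-insert each entry into an empty tableau.

After inserting 6: P = [[6]].
After inserting 4: P = [[4], [6]].
After inserting 1: P = [[1], [4], [6]].
After inserting 2: P = [[1, 2], [4], [6]].
After inserting 3: P = [[1, 2, 3], [4], [6]].
After inserting 5: P = [[1, 2, 3, 5], [4], [6]].
After inserting 7: P = [[1, 2, 3, 5, 7], [4], [6]].

The final insertion tableau P = [[1, 2, 3, 5, 7], [4], [6]] has shape [5, 1, 1].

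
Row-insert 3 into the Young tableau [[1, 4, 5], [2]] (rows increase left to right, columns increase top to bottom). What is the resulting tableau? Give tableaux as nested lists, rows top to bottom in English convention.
In row 1, 3 replaces 4 (the leftmost entry greater than 3); 4 is bumped to row 2. 4 is appended to row 2. The new tableau is [[1, 3, 5], [2, 4]].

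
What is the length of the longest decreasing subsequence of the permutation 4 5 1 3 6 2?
3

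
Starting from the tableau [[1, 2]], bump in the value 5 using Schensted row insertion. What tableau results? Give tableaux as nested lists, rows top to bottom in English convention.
5 is larger than every entry of row 1, so it is appended to row 1. The new tableau is [[1, 2, 5]].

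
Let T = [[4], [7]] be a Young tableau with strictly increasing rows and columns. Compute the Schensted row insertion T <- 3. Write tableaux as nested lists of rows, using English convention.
In row 1, 3 replaces 4 (the leftmost entry greater than 3); 4 is bumped to row 2. In row 2, 4 replaces 7 (the leftmost entry greater than 4); 7 is bumped to row 3. 7 starts a new row 3. The new tableau is [[3], [4], [7]].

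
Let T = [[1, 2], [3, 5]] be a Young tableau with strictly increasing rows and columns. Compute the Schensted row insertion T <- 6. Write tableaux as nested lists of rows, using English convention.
[[1, 2, 6], [3, 5]]

6 is larger than every entry of row 1, so it is appended to row 1. The new tableau is [[1, 2, 6], [3, 5]].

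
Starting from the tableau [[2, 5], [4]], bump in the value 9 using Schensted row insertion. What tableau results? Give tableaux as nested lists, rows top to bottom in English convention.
[[2, 5, 9], [4]]

9 is larger than every entry of row 1, so it is appended to row 1. The new tableau is [[2, 5, 9], [4]].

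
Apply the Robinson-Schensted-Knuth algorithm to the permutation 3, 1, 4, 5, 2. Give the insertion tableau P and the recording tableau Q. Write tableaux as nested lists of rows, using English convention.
Insert each entry of the permutation into P by Schensted row insertion, recording in Q the position of each new cell.

Insert 3: appended to row 1. P = [[3]], Q = [[1]].
Insert 1: 1 bumps 3 from row 1; 3 starts row 2. P = [[1], [3]], Q = [[1], [2]].
Insert 4: appended to row 1. P = [[1, 4], [3]], Q = [[1, 3], [2]].
Insert 5: appended to row 1. P = [[1, 4, 5], [3]], Q = [[1, 3, 4], [2]].
Insert 2: 2 bumps 4 from row 1; 4 appends to row 2. P = [[1, 2, 5], [3, 4]], Q = [[1, 3, 4], [2, 5]].

So P = [[1, 2, 5], [3, 4]], Q = [[1, 3, 4], [2, 5]].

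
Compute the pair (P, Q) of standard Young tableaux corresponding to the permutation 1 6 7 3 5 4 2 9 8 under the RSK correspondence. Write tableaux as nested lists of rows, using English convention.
P = [[1, 2, 4, 8], [3, 7, 9], [5], [6]], Q = [[1, 2, 3, 8], [4, 5, 9], [6], [7]]

Insert each entry of the permutation into P by Schensted row insertion, recording in Q the position of each new cell.

Insert 1: appended to row 1. P = [[1]].
Insert 6: appended to row 1. P = [[1, 6]].
Insert 7: appended to row 1. P = [[1, 6, 7]].
Insert 3: 3 bumps 6 from row 1; 6 starts row 2. P = [[1, 3, 7], [6]].
Insert 5: 5 bumps 7 from row 1; 7 appends to row 2. P = [[1, 3, 5], [6, 7]].
Insert 4: 4 bumps 5 from row 1; 5 bumps 6 from row 2; 6 starts row 3. P = [[1, 3, 4], [5, 7], [6]].
Insert 2: 2 bumps 3 from row 1; 3 bumps 5 from row 2; 5 bumps 6 from row 3; 6 starts row 4. P = [[1, 2, 4], [3, 7], [5], [6]].
Insert 9: appended to row 1. P = [[1, 2, 4, 9], [3, 7], [5], [6]].
Insert 8: 8 bumps 9 from row 1; 9 appends to row 2. P = [[1, 2, 4, 8], [3, 7, 9], [5], [6]].

So P = [[1, 2, 4, 8], [3, 7, 9], [5], [6]], Q = [[1, 2, 3, 8], [4, 5, 9], [6], [7]].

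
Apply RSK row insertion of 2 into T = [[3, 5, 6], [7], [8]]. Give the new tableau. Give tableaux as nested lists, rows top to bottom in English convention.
[[2, 5, 6], [3], [7], [8]]

In row 1, 2 replaces 3 (the leftmost entry greater than 2); 3 is bumped to row 2. In row 2, 3 replaces 7 (the leftmost entry greater than 3); 7 is bumped to row 3. In row 3, 7 replaces 8 (the leftmost entry greater than 7); 8 is bumped to row 4. 8 starts a new row 4. The new tableau is [[2, 5, 6], [3], [7], [8]].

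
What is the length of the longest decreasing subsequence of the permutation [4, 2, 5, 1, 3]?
3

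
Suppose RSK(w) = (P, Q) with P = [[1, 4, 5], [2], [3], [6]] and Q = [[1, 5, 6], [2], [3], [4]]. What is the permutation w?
6 3 2 1 4 5

Reverse the RSK construction: for i from n down to 1, find the cell of Q containing i, remove the entry at that cell from P, and reverse-bump it up through P; the value ejected from row 1 is w(i).

Step i=6: Q has 6 at row 1, column 3; remove that cell from P, ejecting 5. So w(6) = 5. P is now [[1, 4], [2], [3], [6]].
Step i=5: Q has 5 at row 1, column 2; remove that cell from P, ejecting 4. So w(5) = 4. P is now [[1], [2], [3], [6]].
Step i=4: Q has 4 at row 4, column 1; remove 6 from row 4 of P and reverse-bump: 6 enters row 3 and ejects 3; 3 enters row 2 and ejects 2; 2 enters row 1 and ejects 1. So w(4) = 1. P is now [[2], [3], [6]].
Step i=3: Q has 3 at row 3, column 1; remove 6 from row 3 of P and reverse-bump: 6 enters row 2 and ejects 3; 3 enters row 1 and ejects 2. So w(3) = 2. P is now [[3], [6]].
Step i=2: Q has 2 at row 2, column 1; remove 6 from row 2 of P and reverse-bump: 6 enters row 1 and ejects 3. So w(2) = 3. P is now [[6]].
Step i=1: Q has 1 at row 1, column 1; remove that cell from P, ejecting 6. So w(1) = 6. P is now [].

So w = 6 3 2 1 4 5.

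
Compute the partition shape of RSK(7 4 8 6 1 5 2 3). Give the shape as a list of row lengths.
[3, 2, 2, 1]

Row-insert each entry into an empty tableau.

After inserting 7: P = [[7]].
After inserting 4: P = [[4], [7]].
After inserting 8: P = [[4, 8], [7]].
After inserting 6: P = [[4, 6], [7, 8]].
After inserting 1: P = [[1, 6], [4, 8], [7]].
After inserting 5: P = [[1, 5], [4, 6], [7, 8]].
After inserting 2: P = [[1, 2], [4, 5], [6, 8], [7]].
After inserting 3: P = [[1, 2, 3], [4, 5], [6, 8], [7]].

The final insertion tableau P = [[1, 2, 3], [4, 5], [6, 8], [7]] has shape [3, 2, 2, 1].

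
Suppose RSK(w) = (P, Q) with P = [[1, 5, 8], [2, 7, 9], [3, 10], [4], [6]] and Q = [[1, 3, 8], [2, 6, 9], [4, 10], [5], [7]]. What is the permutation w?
6 4 7 3 2 5 1 10 9 8

Reverse the RSK construction: for i from n down to 1, find the cell of Q containing i, remove the entry at that cell from P, and reverse-bump it up through P; the value ejected from row 1 is w(i).

Step i=10: Q has 10 at row 3, column 2; remove 10 from row 3 of P and reverse-bump: 10 enters row 2 and ejects 9; 9 enters row 1 and ejects 8. So w(10) = 8. P is now [[1, 5, 9], [2, 7, 10], [3], [4], [6]].
Step i=9: Q has 9 at row 2, column 3; remove 10 from row 2 of P and reverse-bump: 10 enters row 1 and ejects 9. So w(9) = 9. P is now [[1, 5, 10], [2, 7], [3], [4], [6]].
Step i=8: Q has 8 at row 1, column 3; remove that cell from P, ejecting 10. So w(8) = 10. P is now [[1, 5], [2, 7], [3], [4], [6]].
Step i=7: Q has 7 at row 5, column 1; remove 6 from row 5 of P and reverse-bump: 6 enters row 4 and ejects 4; 4 enters row 3 and ejects 3; 3 enters row 2 and ejects 2; 2 enters row 1 and ejects 1. So w(7) = 1. P is now [[2, 5], [3, 7], [4], [6]].
Step i=6: Q has 6 at row 2, column 2; remove 7 from row 2 of P and reverse-bump: 7 enters row 1 and ejects 5. So w(6) = 5. P is now [[2, 7], [3], [4], [6]].
Step i=5: Q has 5 at row 4, column 1; remove 6 from row 4 of P and reverse-bump: 6 enters row 3 and ejects 4; 4 enters row 2 and ejects 3; 3 enters row 1 and ejects 2. So w(5) = 2. P is now [[3, 7], [4], [6]].
Step i=4: Q has 4 at row 3, column 1; remove 6 from row 3 of P and reverse-bump: 6 enters row 2 and ejects 4; 4 enters row 1 and ejects 3. So w(4) = 3. P is now [[4, 7], [6]].
Step i=3: Q has 3 at row 1, column 2; remove that cell from P, ejecting 7. So w(3) = 7. P is now [[4], [6]].
Step i=2: Q has 2 at row 2, column 1; remove 6 from row 2 of P and reverse-bump: 6 enters row 1 and ejects 4. So w(2) = 4. P is now [[6]].
Step i=1: Q has 1 at row 1, column 1; remove that cell from P, ejecting 6. So w(1) = 6. P is now [].

So w = 6 4 7 3 2 5 1 10 9 8.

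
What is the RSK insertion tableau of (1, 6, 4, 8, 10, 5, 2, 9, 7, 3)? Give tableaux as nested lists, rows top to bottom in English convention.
P = [[1, 2, 3, 7], [4, 5, 9], [6, 8], [10]]

Insert 1: appended to row 1. P = [[1]].
Insert 6: appended to row 1. P = [[1, 6]].
Insert 4: 4 bumps 6 from row 1; 6 starts row 2. P = [[1, 4], [6]].
Insert 8: appended to row 1. P = [[1, 4, 8], [6]].
Insert 10: appended to row 1. P = [[1, 4, 8, 10], [6]].
Insert 5: 5 bumps 8 from row 1; 8 appends to row 2. P = [[1, 4, 5, 10], [6, 8]].
Insert 2: 2 bumps 4 from row 1; 4 bumps 6 from row 2; 6 starts row 3. P = [[1, 2, 5, 10], [4, 8], [6]].
Insert 9: 9 bumps 10 from row 1; 10 appends to row 2. P = [[1, 2, 5, 9], [4, 8, 10], [6]].
Insert 7: 7 bumps 9 from row 1; 9 bumps 10 from row 2; 10 appends to row 3. P = [[1, 2, 5, 7], [4, 8, 9], [6, 10]].
Insert 3: 3 bumps 5 from row 1; 5 bumps 8 from row 2; 8 bumps 10 from row 3; 10 starts row 4. P = [[1, 2, 3, 7], [4, 5, 9], [6, 8], [10]].

So P = [[1, 2, 3, 7], [4, 5, 9], [6, 8], [10]].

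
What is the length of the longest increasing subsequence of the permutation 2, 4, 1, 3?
2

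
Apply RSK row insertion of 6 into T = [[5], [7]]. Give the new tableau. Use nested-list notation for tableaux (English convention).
6 is larger than every entry of row 1, so it is appended to row 1. The new tableau is [[5, 6], [7]].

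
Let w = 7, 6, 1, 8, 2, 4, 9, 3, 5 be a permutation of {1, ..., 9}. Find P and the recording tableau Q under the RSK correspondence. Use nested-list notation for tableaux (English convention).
P = [[1, 2, 3, 5], [4, 8, 9], [6], [7]], Q = [[1, 4, 6, 7], [2, 5, 9], [3], [8]]

Insert each entry of the permutation into P by Schensted row insertion, recording in Q the position of each new cell.

Insert 7: appended to row 1. P = [[7]].
Insert 6: 6 bumps 7 from row 1; 7 starts row 2. P = [[6], [7]].
Insert 1: 1 bumps 6 from row 1; 6 bumps 7 from row 2; 7 starts row 3. P = [[1], [6], [7]].
Insert 8: appended to row 1. P = [[1, 8], [6], [7]].
Insert 2: 2 bumps 8 from row 1; 8 appends to row 2. P = [[1, 2], [6, 8], [7]].
Insert 4: appended to row 1. P = [[1, 2, 4], [6, 8], [7]].
Insert 9: appended to row 1. P = [[1, 2, 4, 9], [6, 8], [7]].
Insert 3: 3 bumps 4 from row 1; 4 bumps 6 from row 2; 6 bumps 7 from row 3; 7 starts row 4. P = [[1, 2, 3, 9], [4, 8], [6], [7]].
Insert 5: 5 bumps 9 from row 1; 9 appends to row 2. P = [[1, 2, 3, 5], [4, 8, 9], [6], [7]].

So P = [[1, 2, 3, 5], [4, 8, 9], [6], [7]], Q = [[1, 4, 6, 7], [2, 5, 9], [3], [8]].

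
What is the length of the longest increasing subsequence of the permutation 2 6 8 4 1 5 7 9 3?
5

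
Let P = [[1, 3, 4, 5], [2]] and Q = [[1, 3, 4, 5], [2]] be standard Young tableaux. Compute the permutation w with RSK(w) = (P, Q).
Reverse the RSK construction: for i from n down to 1, find the cell of Q containing i, remove the entry at that cell from P, and reverse-bump it up through P; the value ejected from row 1 is w(i).

Step i=5: Q has 5 at row 1, column 4; remove that cell from P, ejecting 5. So w(5) = 5. P is now [[1, 3, 4], [2]].
Step i=4: Q has 4 at row 1, column 3; remove that cell from P, ejecting 4. So w(4) = 4. P is now [[1, 3], [2]].
Step i=3: Q has 3 at row 1, column 2; remove that cell from P, ejecting 3. So w(3) = 3. P is now [[1], [2]].
Step i=2: Q has 2 at row 2, column 1; remove 2 from row 2 of P and reverse-bump: 2 enters row 1 and ejects 1. So w(2) = 1. P is now [[2]].
Step i=1: Q has 1 at row 1, column 1; remove that cell from P, ejecting 2. So w(1) = 2. P is now [].

So w = 2 1 3 4 5.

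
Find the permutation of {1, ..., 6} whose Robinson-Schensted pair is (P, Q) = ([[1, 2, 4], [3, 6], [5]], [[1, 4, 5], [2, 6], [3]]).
Reverse the RSK construction: for i from n down to 1, find the cell of Q containing i, remove the entry at that cell from P, and reverse-bump it up through P; the value ejected from row 1 is w(i).

Step i=6: Q has 6 at row 2, column 2; remove 6 from row 2 of P and reverse-bump: 6 enters row 1 and ejects 4. So w(6) = 4. P is now [[1, 2, 6], [3], [5]].
Step i=5: Q has 5 at row 1, column 3; remove that cell from P, ejecting 6. So w(5) = 6. P is now [[1, 2], [3], [5]].
Step i=4: Q has 4 at row 1, column 2; remove that cell from P, ejecting 2. So w(4) = 2. P is now [[1], [3], [5]].
Step i=3: Q has 3 at row 3, column 1; remove 5 from row 3 of P and reverse-bump: 5 enters row 2 and ejects 3; 3 enters row 1 and ejects 1. So w(3) = 1. P is now [[3], [5]].
Step i=2: Q has 2 at row 2, column 1; remove 5 from row 2 of P and reverse-bump: 5 enters row 1 and ejects 3. So w(2) = 3. P is now [[5]].
Step i=1: Q has 1 at row 1, column 1; remove that cell from P, ejecting 5. So w(1) = 5. P is now [].

So w = 5 3 1 2 6 4.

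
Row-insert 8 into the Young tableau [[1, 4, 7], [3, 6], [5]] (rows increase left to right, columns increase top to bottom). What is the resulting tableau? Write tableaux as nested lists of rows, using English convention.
8 is larger than every entry of row 1, so it is appended to row 1. The new tableau is [[1, 4, 7, 8], [3, 6], [5]].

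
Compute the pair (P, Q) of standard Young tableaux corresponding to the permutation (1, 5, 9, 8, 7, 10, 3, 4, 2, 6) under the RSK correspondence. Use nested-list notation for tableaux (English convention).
P = [[1, 2, 4, 6], [3, 7, 10], [5], [8], [9]], Q = [[1, 2, 3, 6], [4, 8, 10], [5], [7], [9]]

Insert each entry of the permutation into P by Schensted row insertion, recording in Q the position of each new cell.

After inserting 1: P = [[1]].
After inserting 5: P = [[1, 5]].
After inserting 9: P = [[1, 5, 9]].
After inserting 8: P = [[1, 5, 8], [9]].
After inserting 7: P = [[1, 5, 7], [8], [9]].
After inserting 10: P = [[1, 5, 7, 10], [8], [9]].
After inserting 3: P = [[1, 3, 7, 10], [5], [8], [9]].
After inserting 4: P = [[1, 3, 4, 10], [5, 7], [8], [9]].
After inserting 2: P = [[1, 2, 4, 10], [3, 7], [5], [8], [9]].
After inserting 6: P = [[1, 2, 4, 6], [3, 7, 10], [5], [8], [9]].

So P = [[1, 2, 4, 6], [3, 7, 10], [5], [8], [9]], Q = [[1, 2, 3, 6], [4, 8, 10], [5], [7], [9]].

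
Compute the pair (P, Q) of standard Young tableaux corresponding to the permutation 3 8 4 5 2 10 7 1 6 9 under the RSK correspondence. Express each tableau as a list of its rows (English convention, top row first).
Insert each entry of the permutation into P by Schensted row insertion, recording in Q the position of each new cell.

Insert 3: appended to row 1. P = [[3]], Q = [[1]].
Insert 8: appended to row 1. P = [[3, 8]], Q = [[1, 2]].
Insert 4: 4 bumps 8 from row 1; 8 starts row 2. P = [[3, 4], [8]], Q = [[1, 2], [3]].
Insert 5: appended to row 1. P = [[3, 4, 5], [8]], Q = [[1, 2, 4], [3]].
Insert 2: 2 bumps 3 from row 1; 3 bumps 8 from row 2; 8 starts row 3. P = [[2, 4, 5], [3], [8]], Q = [[1, 2, 4], [3], [5]].
Insert 10: appended to row 1. P = [[2, 4, 5, 10], [3], [8]], Q = [[1, 2, 4, 6], [3], [5]].
Insert 7: 7 bumps 10 from row 1; 10 appends to row 2. P = [[2, 4, 5, 7], [3, 10], [8]], Q = [[1, 2, 4, 6], [3, 7], [5]].
Insert 1: 1 bumps 2 from row 1; 2 bumps 3 from row 2; 3 bumps 8 from row 3; 8 starts row 4. P = [[1, 4, 5, 7], [2, 10], [3], [8]], Q = [[1, 2, 4, 6], [3, 7], [5], [8]].
Insert 6: 6 bumps 7 from row 1; 7 bumps 10 from row 2; 10 appends to row 3. P = [[1, 4, 5, 6], [2, 7], [3, 10], [8]], Q = [[1, 2, 4, 6], [3, 7], [5, 9], [8]].
Insert 9: appended to row 1. P = [[1, 4, 5, 6, 9], [2, 7], [3, 10], [8]], Q = [[1, 2, 4, 6, 10], [3, 7], [5, 9], [8]].

So P = [[1, 4, 5, 6, 9], [2, 7], [3, 10], [8]], Q = [[1, 2, 4, 6, 10], [3, 7], [5, 9], [8]].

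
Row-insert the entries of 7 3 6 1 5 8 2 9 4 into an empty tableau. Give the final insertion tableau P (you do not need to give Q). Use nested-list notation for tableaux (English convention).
P = [[1, 2, 4, 9], [3, 5, 8], [6], [7]]

Insert 7: appended to row 1. P = [[7]].
Insert 3: 3 bumps 7 from row 1; 7 starts row 2. P = [[3], [7]].
Insert 6: appended to row 1. P = [[3, 6], [7]].
Insert 1: 1 bumps 3 from row 1; 3 bumps 7 from row 2; 7 starts row 3. P = [[1, 6], [3], [7]].
Insert 5: 5 bumps 6 from row 1; 6 appends to row 2. P = [[1, 5], [3, 6], [7]].
Insert 8: appended to row 1. P = [[1, 5, 8], [3, 6], [7]].
Insert 2: 2 bumps 5 from row 1; 5 bumps 6 from row 2; 6 bumps 7 from row 3; 7 starts row 4. P = [[1, 2, 8], [3, 5], [6], [7]].
Insert 9: appended to row 1. P = [[1, 2, 8, 9], [3, 5], [6], [7]].
Insert 4: 4 bumps 8 from row 1; 8 appends to row 2. P = [[1, 2, 4, 9], [3, 5, 8], [6], [7]].

So P = [[1, 2, 4, 9], [3, 5, 8], [6], [7]].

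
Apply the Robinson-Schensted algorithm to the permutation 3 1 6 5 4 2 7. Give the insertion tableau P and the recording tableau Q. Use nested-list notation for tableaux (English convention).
P = [[1, 2, 7], [3, 4], [5], [6]], Q = [[1, 3, 7], [2, 4], [5], [6]]

Insert each entry of the permutation into P by Schensted row insertion, recording in Q the position of each new cell.

Insert 3: appended to row 1. P = [[3]].
Insert 1: 1 bumps 3 from row 1; 3 starts row 2. P = [[1], [3]].
Insert 6: appended to row 1. P = [[1, 6], [3]].
Insert 5: 5 bumps 6 from row 1; 6 appends to row 2. P = [[1, 5], [3, 6]].
Insert 4: 4 bumps 5 from row 1; 5 bumps 6 from row 2; 6 starts row 3. P = [[1, 4], [3, 5], [6]].
Insert 2: 2 bumps 4 from row 1; 4 bumps 5 from row 2; 5 bumps 6 from row 3; 6 starts row 4. P = [[1, 2], [3, 4], [5], [6]].
Insert 7: appended to row 1. P = [[1, 2, 7], [3, 4], [5], [6]].

So P = [[1, 2, 7], [3, 4], [5], [6]], Q = [[1, 3, 7], [2, 4], [5], [6]].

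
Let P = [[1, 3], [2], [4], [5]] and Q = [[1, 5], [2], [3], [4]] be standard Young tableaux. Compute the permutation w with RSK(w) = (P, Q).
5 4 2 1 3

Reverse RSK: for i = n, n-1, ..., 1, locate i in Q, remove the corresponding corner cell from P, and reverse-bump its entry up through P; the value ejected from row 1 is w(i).

So w = 5 4 2 1 3.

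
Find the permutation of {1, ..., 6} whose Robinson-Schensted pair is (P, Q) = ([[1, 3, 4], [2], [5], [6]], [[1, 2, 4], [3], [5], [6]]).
2 6 3 5 4 1

Reverse the RSK construction: for i from n down to 1, find the cell of Q containing i, remove the entry at that cell from P, and reverse-bump it up through P; the value ejected from row 1 is w(i).

Step i=6: Q has 6 at row 4, column 1; remove 6 from row 4 of P and reverse-bump: 6 enters row 3 and ejects 5; 5 enters row 2 and ejects 2; 2 enters row 1 and ejects 1. So w(6) = 1. P is now [[2, 3, 4], [5], [6]].
Step i=5: Q has 5 at row 3, column 1; remove 6 from row 3 of P and reverse-bump: 6 enters row 2 and ejects 5; 5 enters row 1 and ejects 4. So w(5) = 4. P is now [[2, 3, 5], [6]].
Step i=4: Q has 4 at row 1, column 3; remove that cell from P, ejecting 5. So w(4) = 5. P is now [[2, 3], [6]].
Step i=3: Q has 3 at row 2, column 1; remove 6 from row 2 of P and reverse-bump: 6 enters row 1 and ejects 3. So w(3) = 3. P is now [[2, 6]].
Step i=2: Q has 2 at row 1, column 2; remove that cell from P, ejecting 6. So w(2) = 6. P is now [[2]].
Step i=1: Q has 1 at row 1, column 1; remove that cell from P, ejecting 2. So w(1) = 2. P is now [].

So w = 2 6 3 5 4 1.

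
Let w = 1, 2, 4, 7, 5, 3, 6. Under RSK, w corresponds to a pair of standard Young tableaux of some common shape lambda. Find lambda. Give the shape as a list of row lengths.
[5, 1, 1]

Row-insert each entry into an empty tableau.

After inserting 1: P = [[1]].
After inserting 2: P = [[1, 2]].
After inserting 4: P = [[1, 2, 4]].
After inserting 7: P = [[1, 2, 4, 7]].
After inserting 5: P = [[1, 2, 4, 5], [7]].
After inserting 3: P = [[1, 2, 3, 5], [4], [7]].
After inserting 6: P = [[1, 2, 3, 5, 6], [4], [7]].

The final insertion tableau P = [[1, 2, 3, 5, 6], [4], [7]] has shape [5, 1, 1].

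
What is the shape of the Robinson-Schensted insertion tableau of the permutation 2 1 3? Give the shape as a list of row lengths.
[2, 1]

Row-insert each entry into an empty tableau.

After inserting 2: P = [[2]].
After inserting 1: P = [[1], [2]].
After inserting 3: P = [[1, 3], [2]].

The final insertion tableau P = [[1, 3], [2]] has shape [2, 1].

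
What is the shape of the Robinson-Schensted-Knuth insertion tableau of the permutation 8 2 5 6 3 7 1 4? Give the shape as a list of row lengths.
[4, 2, 1, 1]

Row-insert each entry into an empty tableau.

After inserting 8: P = [[8]].
After inserting 2: P = [[2], [8]].
After inserting 5: P = [[2, 5], [8]].
After inserting 6: P = [[2, 5, 6], [8]].
After inserting 3: P = [[2, 3, 6], [5], [8]].
After inserting 7: P = [[2, 3, 6, 7], [5], [8]].
After inserting 1: P = [[1, 3, 6, 7], [2], [5], [8]].
After inserting 4: P = [[1, 3, 4, 7], [2, 6], [5], [8]].

The final insertion tableau P = [[1, 3, 4, 7], [2, 6], [5], [8]] has shape [4, 2, 1, 1].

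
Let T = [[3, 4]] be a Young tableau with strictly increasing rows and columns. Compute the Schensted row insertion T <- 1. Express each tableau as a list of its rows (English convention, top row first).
[[1, 4], [3]]

In row 1, 1 replaces 3 (the leftmost entry greater than 1); 3 is bumped to row 2. 3 starts a new row 2. The new tableau is [[1, 4], [3]].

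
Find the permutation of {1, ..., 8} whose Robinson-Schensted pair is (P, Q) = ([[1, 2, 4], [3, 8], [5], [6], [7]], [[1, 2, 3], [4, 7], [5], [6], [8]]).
Reverse RSK: for i = n, n-1, ..., 1, locate i in Q, remove the corresponding corner cell from P, and reverse-bump its entry up through P; the value ejected from row 1 is w(i).

So w = 1 7 8 6 5 3 4 2.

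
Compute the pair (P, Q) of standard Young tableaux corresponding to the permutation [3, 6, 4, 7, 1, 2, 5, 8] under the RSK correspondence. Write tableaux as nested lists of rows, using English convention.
Insert each entry of the permutation into P by Schensted row insertion, recording in Q the position of each new cell.

Insert 3: appended to row 1. P = [[3]].
Insert 6: appended to row 1. P = [[3, 6]].
Insert 4: 4 bumps 6 from row 1; 6 starts row 2. P = [[3, 4], [6]].
Insert 7: appended to row 1. P = [[3, 4, 7], [6]].
Insert 1: 1 bumps 3 from row 1; 3 bumps 6 from row 2; 6 starts row 3. P = [[1, 4, 7], [3], [6]].
Insert 2: 2 bumps 4 from row 1; 4 appends to row 2. P = [[1, 2, 7], [3, 4], [6]].
Insert 5: 5 bumps 7 from row 1; 7 appends to row 2. P = [[1, 2, 5], [3, 4, 7], [6]].
Insert 8: appended to row 1. P = [[1, 2, 5, 8], [3, 4, 7], [6]].

So P = [[1, 2, 5, 8], [3, 4, 7], [6]], Q = [[1, 2, 4, 8], [3, 6, 7], [5]].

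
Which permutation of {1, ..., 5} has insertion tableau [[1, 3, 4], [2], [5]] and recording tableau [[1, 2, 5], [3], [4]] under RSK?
2 5 3 1 4

Reverse the RSK construction: for i from n down to 1, find the cell of Q containing i, remove the entry at that cell from P, and reverse-bump it up through P; the value ejected from row 1 is w(i).

Step i=5: Q has 5 at row 1, column 3; remove that cell from P, ejecting 4. So w(5) = 4. P is now [[1, 3], [2], [5]].
Step i=4: Q has 4 at row 3, column 1; remove 5 from row 3 of P and reverse-bump: 5 enters row 2 and ejects 2; 2 enters row 1 and ejects 1. So w(4) = 1. P is now [[2, 3], [5]].
Step i=3: Q has 3 at row 2, column 1; remove 5 from row 2 of P and reverse-bump: 5 enters row 1 and ejects 3. So w(3) = 3. P is now [[2, 5]].
Step i=2: Q has 2 at row 1, column 2; remove that cell from P, ejecting 5. So w(2) = 5. P is now [[2]].
Step i=1: Q has 1 at row 1, column 1; remove that cell from P, ejecting 2. So w(1) = 2. P is now [].

So w = 2 5 3 1 4.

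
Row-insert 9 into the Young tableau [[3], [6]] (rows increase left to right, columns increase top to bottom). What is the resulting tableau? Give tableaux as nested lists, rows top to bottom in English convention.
9 is larger than every entry of row 1, so it is appended to row 1. The new tableau is [[3, 9], [6]].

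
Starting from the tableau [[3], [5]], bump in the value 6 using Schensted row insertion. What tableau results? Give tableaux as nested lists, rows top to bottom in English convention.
[[3, 6], [5]]

6 is larger than every entry of row 1, so it is appended to row 1. The new tableau is [[3, 6], [5]].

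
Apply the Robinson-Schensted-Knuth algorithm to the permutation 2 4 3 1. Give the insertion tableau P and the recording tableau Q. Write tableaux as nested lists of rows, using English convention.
P = [[1, 3], [2], [4]], Q = [[1, 2], [3], [4]]

Insert each entry of the permutation into P by Schensted row insertion, recording in Q the position of each new cell.

Insert 2: appended to row 1. P = [[2]].
Insert 4: appended to row 1. P = [[2, 4]].
Insert 3: 3 bumps 4 from row 1; 4 starts row 2. P = [[2, 3], [4]].
Insert 1: 1 bumps 2 from row 1; 2 bumps 4 from row 2; 4 starts row 3. P = [[1, 3], [2], [4]].

So P = [[1, 3], [2], [4]], Q = [[1, 2], [3], [4]].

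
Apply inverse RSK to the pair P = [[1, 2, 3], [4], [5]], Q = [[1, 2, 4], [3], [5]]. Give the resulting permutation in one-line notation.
1 5 2 4 3

Reverse the RSK construction: for i from n down to 1, find the cell of Q containing i, remove the entry at that cell from P, and reverse-bump it up through P; the value ejected from row 1 is w(i).

Step i=5: Q has 5 at row 3, column 1; remove 5 from row 3 of P and reverse-bump: 5 enters row 2 and ejects 4; 4 enters row 1 and ejects 3. So w(5) = 3. P is now [[1, 2, 4], [5]].
Step i=4: Q has 4 at row 1, column 3; remove that cell from P, ejecting 4. So w(4) = 4. P is now [[1, 2], [5]].
Step i=3: Q has 3 at row 2, column 1; remove 5 from row 2 of P and reverse-bump: 5 enters row 1 and ejects 2. So w(3) = 2. P is now [[1, 5]].
Step i=2: Q has 2 at row 1, column 2; remove that cell from P, ejecting 5. So w(2) = 5. P is now [[1]].
Step i=1: Q has 1 at row 1, column 1; remove that cell from P, ejecting 1. So w(1) = 1. P is now [].

So w = 1 5 2 4 3.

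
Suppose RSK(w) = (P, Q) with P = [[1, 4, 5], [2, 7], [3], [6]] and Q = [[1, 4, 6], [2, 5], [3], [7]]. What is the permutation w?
Reverse the RSK construction: for i from n down to 1, find the cell of Q containing i, remove the entry at that cell from P, and reverse-bump it up through P; the value ejected from row 1 is w(i).

Step i=7: Q has 7 at row 4, column 1; remove 6 from row 4 of P and reverse-bump: 6 enters row 3 and ejects 3; 3 enters row 2 and ejects 2; 2 enters row 1 and ejects 1. So w(7) = 1. P is now [[2, 4, 5], [3, 7], [6]].
Step i=6: Q has 6 at row 1, column 3; remove that cell from P, ejecting 5. So w(6) = 5. P is now [[2, 4], [3, 7], [6]].
Step i=5: Q has 5 at row 2, column 2; remove 7 from row 2 of P and reverse-bump: 7 enters row 1 and ejects 4. So w(5) = 4. P is now [[2, 7], [3], [6]].
Step i=4: Q has 4 at row 1, column 2; remove that cell from P, ejecting 7. So w(4) = 7. P is now [[2], [3], [6]].
Step i=3: Q has 3 at row 3, column 1; remove 6 from row 3 of P and reverse-bump: 6 enters row 2 and ejects 3; 3 enters row 1 and ejects 2. So w(3) = 2. P is now [[3], [6]].
Step i=2: Q has 2 at row 2, column 1; remove 6 from row 2 of P and reverse-bump: 6 enters row 1 and ejects 3. So w(2) = 3. P is now [[6]].
Step i=1: Q has 1 at row 1, column 1; remove that cell from P, ejecting 6. So w(1) = 6. P is now [].

So w = 6 3 2 7 4 5 1.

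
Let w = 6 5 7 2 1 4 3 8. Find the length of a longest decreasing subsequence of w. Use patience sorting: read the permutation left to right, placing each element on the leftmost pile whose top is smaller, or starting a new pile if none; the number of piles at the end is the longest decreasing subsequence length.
6: new pile. tops = [6]
5: new pile. tops = [6, 5]
7: onto pile 1 (replacing 6). tops = [7, 5]
2: new pile. tops = [7, 5, 2]
1: new pile. tops = [7, 5, 2, 1]
4: onto pile 3 (replacing 2). tops = [7, 5, 4, 1]
3: onto pile 4 (replacing 1). tops = [7, 5, 4, 3]
8: onto pile 1 (replacing 7). tops = [8, 5, 4, 3]

4 piles, so the longest decreasing subsequence has length 4.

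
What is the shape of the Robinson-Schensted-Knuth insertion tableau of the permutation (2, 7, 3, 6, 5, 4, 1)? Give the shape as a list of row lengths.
[3, 1, 1, 1, 1]

Row-insert each entry into an empty tableau.

After inserting 2: P = [[2]].
After inserting 7: P = [[2, 7]].
After inserting 3: P = [[2, 3], [7]].
After inserting 6: P = [[2, 3, 6], [7]].
After inserting 5: P = [[2, 3, 5], [6], [7]].
After inserting 4: P = [[2, 3, 4], [5], [6], [7]].
After inserting 1: P = [[1, 3, 4], [2], [5], [6], [7]].

The final insertion tableau P = [[1, 3, 4], [2], [5], [6], [7]] has shape [3, 1, 1, 1, 1].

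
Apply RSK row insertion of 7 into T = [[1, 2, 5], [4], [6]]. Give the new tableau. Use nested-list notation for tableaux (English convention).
[[1, 2, 5, 7], [4], [6]]

7 is larger than every entry of row 1, so it is appended to row 1. The new tableau is [[1, 2, 5, 7], [4], [6]].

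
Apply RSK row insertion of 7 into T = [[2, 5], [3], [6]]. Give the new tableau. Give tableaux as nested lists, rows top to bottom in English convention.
7 is larger than every entry of row 1, so it is appended to row 1. The new tableau is [[2, 5, 7], [3], [6]].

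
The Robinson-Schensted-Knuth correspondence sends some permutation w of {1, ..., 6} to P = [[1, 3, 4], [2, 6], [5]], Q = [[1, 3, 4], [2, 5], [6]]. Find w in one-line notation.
5 2 3 6 4 1

Reverse RSK: for i = n, n-1, ..., 1, locate i in Q, remove the corresponding corner cell from P, and reverse-bump its entry up through P; the value ejected from row 1 is w(i).

So w = 5 2 3 6 4 1.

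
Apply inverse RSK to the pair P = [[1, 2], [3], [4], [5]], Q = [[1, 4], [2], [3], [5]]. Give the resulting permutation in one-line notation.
5 4 1 3 2

Reverse the RSK construction: for i from n down to 1, find the cell of Q containing i, remove the entry at that cell from P, and reverse-bump it up through P; the value ejected from row 1 is w(i).

Step i=5: Q has 5 at row 4, column 1; remove 5 from row 4 of P and reverse-bump: 5 enters row 3 and ejects 4; 4 enters row 2 and ejects 3; 3 enters row 1 and ejects 2. So w(5) = 2. P is now [[1, 3], [4], [5]].
Step i=4: Q has 4 at row 1, column 2; remove that cell from P, ejecting 3. So w(4) = 3. P is now [[1], [4], [5]].
Step i=3: Q has 3 at row 3, column 1; remove 5 from row 3 of P and reverse-bump: 5 enters row 2 and ejects 4; 4 enters row 1 and ejects 1. So w(3) = 1. P is now [[4], [5]].
Step i=2: Q has 2 at row 2, column 1; remove 5 from row 2 of P and reverse-bump: 5 enters row 1 and ejects 4. So w(2) = 4. P is now [[5]].
Step i=1: Q has 1 at row 1, column 1; remove that cell from P, ejecting 5. So w(1) = 5. P is now [].

So w = 5 4 1 3 2.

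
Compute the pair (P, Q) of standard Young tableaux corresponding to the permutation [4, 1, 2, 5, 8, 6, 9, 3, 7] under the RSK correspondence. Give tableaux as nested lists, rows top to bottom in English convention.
P = [[1, 2, 3, 6, 7], [4, 5, 9], [8]], Q = [[1, 3, 4, 5, 7], [2, 6, 9], [8]]

Insert each entry of the permutation into P by Schensted row insertion, recording in Q the position of each new cell.

Insert 4: appended to row 1. P = [[4]], Q = [[1]].
Insert 1: 1 bumps 4 from row 1; 4 starts row 2. P = [[1], [4]], Q = [[1], [2]].
Insert 2: appended to row 1. P = [[1, 2], [4]], Q = [[1, 3], [2]].
Insert 5: appended to row 1. P = [[1, 2, 5], [4]], Q = [[1, 3, 4], [2]].
Insert 8: appended to row 1. P = [[1, 2, 5, 8], [4]], Q = [[1, 3, 4, 5], [2]].
Insert 6: 6 bumps 8 from row 1; 8 appends to row 2. P = [[1, 2, 5, 6], [4, 8]], Q = [[1, 3, 4, 5], [2, 6]].
Insert 9: appended to row 1. P = [[1, 2, 5, 6, 9], [4, 8]], Q = [[1, 3, 4, 5, 7], [2, 6]].
Insert 3: 3 bumps 5 from row 1; 5 bumps 8 from row 2; 8 starts row 3. P = [[1, 2, 3, 6, 9], [4, 5], [8]], Q = [[1, 3, 4, 5, 7], [2, 6], [8]].
Insert 7: 7 bumps 9 from row 1; 9 appends to row 2. P = [[1, 2, 3, 6, 7], [4, 5, 9], [8]], Q = [[1, 3, 4, 5, 7], [2, 6, 9], [8]].

So P = [[1, 2, 3, 6, 7], [4, 5, 9], [8]], Q = [[1, 3, 4, 5, 7], [2, 6, 9], [8]].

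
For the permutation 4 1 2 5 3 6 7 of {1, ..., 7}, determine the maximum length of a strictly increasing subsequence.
5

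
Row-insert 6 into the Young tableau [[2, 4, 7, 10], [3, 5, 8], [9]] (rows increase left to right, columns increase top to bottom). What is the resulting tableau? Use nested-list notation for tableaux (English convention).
[[2, 4, 6, 10], [3, 5, 7], [8], [9]]

In row 1, 6 replaces 7 (the leftmost entry greater than 6); 7 is bumped to row 2. In row 2, 7 replaces 8 (the leftmost entry greater than 7); 8 is bumped to row 3. In row 3, 8 replaces 9 (the leftmost entry greater than 8); 9 is bumped to row 4. 9 starts a new row 4. The new tableau is [[2, 4, 6, 10], [3, 5, 7], [8], [9]].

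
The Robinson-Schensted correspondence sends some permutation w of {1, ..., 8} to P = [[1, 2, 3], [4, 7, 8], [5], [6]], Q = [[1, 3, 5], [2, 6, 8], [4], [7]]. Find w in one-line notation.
6 5 7 1 8 4 2 3

Reverse RSK: for i = n, n-1, ..., 1, locate i in Q, remove the corresponding corner cell from P, and reverse-bump its entry up through P; the value ejected from row 1 is w(i).

So w = 6 5 7 1 8 4 2 3.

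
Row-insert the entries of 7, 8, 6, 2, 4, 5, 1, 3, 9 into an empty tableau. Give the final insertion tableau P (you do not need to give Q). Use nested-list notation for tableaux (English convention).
Insert 7: appended to row 1. P = [[7]].
Insert 8: appended to row 1. P = [[7, 8]].
Insert 6: 6 bumps 7 from row 1; 7 starts row 2. P = [[6, 8], [7]].
Insert 2: 2 bumps 6 from row 1; 6 bumps 7 from row 2; 7 starts row 3. P = [[2, 8], [6], [7]].
Insert 4: 4 bumps 8 from row 1; 8 appends to row 2. P = [[2, 4], [6, 8], [7]].
Insert 5: appended to row 1. P = [[2, 4, 5], [6, 8], [7]].
Insert 1: 1 bumps 2 from row 1; 2 bumps 6 from row 2; 6 bumps 7 from row 3; 7 starts row 4. P = [[1, 4, 5], [2, 8], [6], [7]].
Insert 3: 3 bumps 4 from row 1; 4 bumps 8 from row 2; 8 appends to row 3. P = [[1, 3, 5], [2, 4], [6, 8], [7]].
Insert 9: appended to row 1. P = [[1, 3, 5, 9], [2, 4], [6, 8], [7]].

So P = [[1, 3, 5, 9], [2, 4], [6, 8], [7]].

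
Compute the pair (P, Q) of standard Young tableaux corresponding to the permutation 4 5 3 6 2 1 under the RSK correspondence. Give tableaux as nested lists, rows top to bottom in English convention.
Insert each entry of the permutation into P by Schensted row insertion, recording in Q the position of each new cell.

Insert 4: appended to row 1. P = [[4]].
Insert 5: appended to row 1. P = [[4, 5]].
Insert 3: 3 bumps 4 from row 1; 4 starts row 2. P = [[3, 5], [4]].
Insert 6: appended to row 1. P = [[3, 5, 6], [4]].
Insert 2: 2 bumps 3 from row 1; 3 bumps 4 from row 2; 4 starts row 3. P = [[2, 5, 6], [3], [4]].
Insert 1: 1 bumps 2 from row 1; 2 bumps 3 from row 2; 3 bumps 4 from row 3; 4 starts row 4. P = [[1, 5, 6], [2], [3], [4]].

So P = [[1, 5, 6], [2], [3], [4]], Q = [[1, 2, 4], [3], [5], [6]].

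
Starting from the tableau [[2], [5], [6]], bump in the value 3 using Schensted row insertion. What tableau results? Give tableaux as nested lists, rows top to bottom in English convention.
[[2, 3], [5], [6]]

3 is larger than every entry of row 1, so it is appended to row 1. The new tableau is [[2, 3], [5], [6]].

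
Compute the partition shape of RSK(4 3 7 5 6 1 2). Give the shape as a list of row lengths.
Row-insert each entry into an empty tableau.

After inserting 4: P = [[4]].
After inserting 3: P = [[3], [4]].
After inserting 7: P = [[3, 7], [4]].
After inserting 5: P = [[3, 5], [4, 7]].
After inserting 6: P = [[3, 5, 6], [4, 7]].
After inserting 1: P = [[1, 5, 6], [3, 7], [4]].
After inserting 2: P = [[1, 2, 6], [3, 5], [4, 7]].

The final insertion tableau P = [[1, 2, 6], [3, 5], [4, 7]] has shape [3, 2, 2].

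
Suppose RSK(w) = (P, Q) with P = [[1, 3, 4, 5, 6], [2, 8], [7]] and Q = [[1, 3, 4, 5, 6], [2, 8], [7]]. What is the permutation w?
7 2 3 4 5 8 1 6

Reverse the RSK construction: for i from n down to 1, find the cell of Q containing i, remove the entry at that cell from P, and reverse-bump it up through P; the value ejected from row 1 is w(i).

Step i=8: Q has 8 at row 2, column 2; remove 8 from row 2 of P and reverse-bump: 8 enters row 1 and ejects 6. So w(8) = 6. P is now [[1, 3, 4, 5, 8], [2], [7]].
Step i=7: Q has 7 at row 3, column 1; remove 7 from row 3 of P and reverse-bump: 7 enters row 2 and ejects 2; 2 enters row 1 and ejects 1. So w(7) = 1. P is now [[2, 3, 4, 5, 8], [7]].
Step i=6: Q has 6 at row 1, column 5; remove that cell from P, ejecting 8. So w(6) = 8. P is now [[2, 3, 4, 5], [7]].
Step i=5: Q has 5 at row 1, column 4; remove that cell from P, ejecting 5. So w(5) = 5. P is now [[2, 3, 4], [7]].
Step i=4: Q has 4 at row 1, column 3; remove that cell from P, ejecting 4. So w(4) = 4. P is now [[2, 3], [7]].
Step i=3: Q has 3 at row 1, column 2; remove that cell from P, ejecting 3. So w(3) = 3. P is now [[2], [7]].
Step i=2: Q has 2 at row 2, column 1; remove 7 from row 2 of P and reverse-bump: 7 enters row 1 and ejects 2. So w(2) = 2. P is now [[7]].
Step i=1: Q has 1 at row 1, column 1; remove that cell from P, ejecting 7. So w(1) = 7. P is now [].

So w = 7 2 3 4 5 8 1 6.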